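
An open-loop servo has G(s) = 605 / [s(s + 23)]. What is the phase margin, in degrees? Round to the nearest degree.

49 deg

Gain crossover: |G(jω)| = 1 at ω ≈ 19.9 rad/s.
∠G(j19.9) = −90° − arctan(19.9/23) ≈ -130.86°
PM = 180° + (-130.86°) = 49.14°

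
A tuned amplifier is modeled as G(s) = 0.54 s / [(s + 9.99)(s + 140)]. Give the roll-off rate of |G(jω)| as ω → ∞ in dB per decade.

With 1 zero and 2 poles, the high-frequency asymptotic slope is 20 × (1 − 2) = -20 dB/decade.

-20 dB/decade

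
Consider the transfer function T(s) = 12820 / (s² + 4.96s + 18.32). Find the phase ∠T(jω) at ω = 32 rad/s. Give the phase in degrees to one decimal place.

-171.0°

∠[(j32)² + 4.96(j32) + 18.32] = ∠[-1005.7 + j158.72] = 171.03°
∠T(j32) = −171.03° = -171.03°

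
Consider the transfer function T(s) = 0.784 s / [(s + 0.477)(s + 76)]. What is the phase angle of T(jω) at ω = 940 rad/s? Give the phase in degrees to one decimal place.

∠(j940) = 90.00°
∠(j940 + 0.477) = arctan(940/0.477) = 89.97°
∠(j940 + 76) = arctan(940/76) = 85.38°
∠T(j940) = 90.00° − (89.97° + 85.38°) = -85.35°

-85.3°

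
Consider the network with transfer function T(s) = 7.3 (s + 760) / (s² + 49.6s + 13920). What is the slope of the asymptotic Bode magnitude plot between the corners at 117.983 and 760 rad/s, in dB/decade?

-40 dB/decade

In this band the factors already past their corner are: complex pole pair at ωₙ ≈ 118; net slope = -40 dB/decade.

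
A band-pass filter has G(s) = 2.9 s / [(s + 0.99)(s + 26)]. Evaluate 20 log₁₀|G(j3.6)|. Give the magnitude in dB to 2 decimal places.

-19.45 dB

|j3.6| = 3.6
|j3.6 + 0.99| = √(3.6² + 0.99²) = 3.734
|j3.6 + 26| = √(3.6² + 26²) = 26.25
|G(j3.6)| = 2.9 × 3.6 / (3.734 × 26.25) = 0.10653
20 log₁₀(0.10653) = -19.451 dB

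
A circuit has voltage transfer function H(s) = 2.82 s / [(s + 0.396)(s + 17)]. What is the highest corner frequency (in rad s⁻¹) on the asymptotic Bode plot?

Break frequencies occur at each pole and zero magnitude: 0.396 rad s⁻¹, 17 rad s⁻¹.
The highest is 17 rad s⁻¹.

17 rad s⁻¹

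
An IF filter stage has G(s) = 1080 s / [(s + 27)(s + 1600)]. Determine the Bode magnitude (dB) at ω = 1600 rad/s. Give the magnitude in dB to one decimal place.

|j1600| = 1600
|j1600 + 27| = √(1600² + 27²) = 1600
|j1600 + 1600| = √(1600² + 1600²) = 2263
|G(j1600)| = 1080 × 1600 / (1600 × 2263) = 0.47723
20 log₁₀(0.47723) = -6.43 dB

-6.4 dB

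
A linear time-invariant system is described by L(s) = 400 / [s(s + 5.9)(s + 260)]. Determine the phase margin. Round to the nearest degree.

Gain crossover: |L(jω)| = 1 at ω ≈ 0.261 rad s⁻¹.
∠L(j0.261) = −90° − arctan(0.261/5.9) − arctan(0.261/260) ≈ -92.59°
PM = 180° + (-92.59°) = 87.41°

87 deg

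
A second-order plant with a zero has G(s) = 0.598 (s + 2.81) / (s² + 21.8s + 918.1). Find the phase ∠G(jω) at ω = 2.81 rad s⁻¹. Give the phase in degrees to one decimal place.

41.1°

∠(j2.81 + 2.81) = arctan(2.81/2.81) = 45.00°
∠[(j2.81)² + 21.8(j2.81) + 918.1] = ∠[910.2 + j61.258] = 3.85°
∠G(j2.81) = 45.00° − 3.85° = 41.15°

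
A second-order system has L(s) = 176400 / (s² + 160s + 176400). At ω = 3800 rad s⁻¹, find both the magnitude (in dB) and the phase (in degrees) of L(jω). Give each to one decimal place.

|(j3800)² + 160(j3800) + 176400| = |-1.4264e+07 + j6.08e+05| = 1.428e+07
|L(j3800)| = 176400 / 1.428e+07 = 0.012356
20 log₁₀(0.012356) = -38.16 dB
∠[(j3800)² + 160(j3800) + 176400] = ∠[-1.4264e+07 + j6.08e+05] = 177.56°
∠L(j3800) = −177.56° = -177.56°

|L| = -38.2 dB, ∠L = -177.6°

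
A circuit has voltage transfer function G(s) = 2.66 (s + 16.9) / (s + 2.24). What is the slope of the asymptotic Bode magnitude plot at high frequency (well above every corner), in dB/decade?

With 1 zero and 1 pole, the high-frequency asymptotic slope is 20 × (1 − 1) = 0 dB/decade.

0 dB/decade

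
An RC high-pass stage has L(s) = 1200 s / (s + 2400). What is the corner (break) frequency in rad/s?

The single real pole at s = −2400 gives a corner at ω = 2400 rad/s.

2400 rad/s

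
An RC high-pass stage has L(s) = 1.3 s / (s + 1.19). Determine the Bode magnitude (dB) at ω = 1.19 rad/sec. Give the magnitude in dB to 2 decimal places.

|j1.19| = 1.19
|j1.19 + 1.19| = √(1.19² + 1.19²) = 1.683
|L(j1.19)| = 1.3 × 1.19 / 1.683 = 0.91924
20 log₁₀(0.91924) = -0.731 dB

-0.73 dB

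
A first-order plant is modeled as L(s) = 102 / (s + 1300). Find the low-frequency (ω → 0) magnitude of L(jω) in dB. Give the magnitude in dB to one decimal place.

-22.1 dB

L(0) = 102 / 1300 = 0.078462
20 log₁₀(0.078462) = -22.11 dB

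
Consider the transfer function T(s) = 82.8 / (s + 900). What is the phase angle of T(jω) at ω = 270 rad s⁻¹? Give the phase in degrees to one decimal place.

∠(j270 + 900) = arctan(270/900) = 16.70°
∠T(j270) = −16.70° = -16.70°

-16.7°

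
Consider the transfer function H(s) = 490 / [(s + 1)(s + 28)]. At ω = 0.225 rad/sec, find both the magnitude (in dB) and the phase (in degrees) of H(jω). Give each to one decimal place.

|H| = 24.6 dB, ∠H = -13.1°

|j0.225 + 1| = √(0.225² + 1²) = 1.025
|j0.225 + 28| = √(0.225² + 28²) = 28
|H(j0.225)| = 490 / (1.025 × 28) = 17.073
20 log₁₀(17.073) = 24.65 dB
∠(j0.225 + 1) = arctan(0.225/1) = 12.68°
∠(j0.225 + 28) = arctan(0.225/28) = 0.46°
∠H(j0.225) = − (12.68° + 0.46°) = -13.14°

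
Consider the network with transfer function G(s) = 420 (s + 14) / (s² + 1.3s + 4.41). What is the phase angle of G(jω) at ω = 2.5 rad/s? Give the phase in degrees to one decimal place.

-109.4°

∠(j2.5 + 14) = arctan(2.5/14) = 10.12°
∠[(j2.5)² + 1.3(j2.5) + 4.41] = ∠[-1.84 + j3.25] = 119.52°
∠G(j2.5) = 10.12° − 119.52° = -109.39°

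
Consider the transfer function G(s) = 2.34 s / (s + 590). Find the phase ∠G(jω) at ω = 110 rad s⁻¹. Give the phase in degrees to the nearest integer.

∠(j110) = 90.00°
∠(j110 + 590) = arctan(110/590) = 10.56°
∠G(j110) = 90.00° − 10.56° = 79.44°

79°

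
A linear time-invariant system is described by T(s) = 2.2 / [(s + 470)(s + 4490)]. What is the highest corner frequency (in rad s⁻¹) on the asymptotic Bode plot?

4490 rad s⁻¹

Break frequencies occur at each pole and zero magnitude: 470 rad s⁻¹, 4490 rad s⁻¹.
The highest is 4490 rad s⁻¹.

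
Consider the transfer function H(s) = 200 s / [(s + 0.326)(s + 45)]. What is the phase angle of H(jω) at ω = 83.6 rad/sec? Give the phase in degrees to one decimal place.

-61.5 deg

∠(j83.6) = 90.00°
∠(j83.6 + 0.326) = arctan(83.6/0.326) = 89.78°
∠(j83.6 + 45) = arctan(83.6/45) = 61.71°
∠H(j83.6) = 90.00° − (89.78° + 61.71°) = -61.48°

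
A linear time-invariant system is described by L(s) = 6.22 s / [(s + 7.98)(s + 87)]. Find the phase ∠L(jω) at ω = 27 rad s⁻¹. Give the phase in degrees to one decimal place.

-0.8°

∠(j27) = 90.00°
∠(j27 + 7.98) = arctan(27/7.98) = 73.53°
∠(j27 + 87) = arctan(27/87) = 17.24°
∠L(j27) = 90.00° − (73.53° + 17.24°) = -0.78°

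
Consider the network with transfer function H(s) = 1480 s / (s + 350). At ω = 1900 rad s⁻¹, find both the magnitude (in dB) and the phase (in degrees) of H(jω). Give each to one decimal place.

|H| = 63.3 dB, ∠H = 10.4°

|j1900| = 1900
|j1900 + 350| = √(1900² + 350²) = 1932
|H(j1900)| = 1480 × 1900 / 1932 = 1455.5
20 log₁₀(1455.5) = 63.26 dB
∠(j1900) = 90.00°
∠(j1900 + 350) = arctan(1900/350) = 79.56°
∠H(j1900) = 90.00° − 79.56° = 10.44°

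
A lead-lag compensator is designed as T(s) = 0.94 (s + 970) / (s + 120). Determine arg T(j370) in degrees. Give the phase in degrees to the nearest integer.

-51 deg

∠(j370 + 970) = arctan(370/970) = 20.88°
∠(j370 + 120) = arctan(370/120) = 72.03°
∠T(j370) = 20.88° − 72.03° = -51.15°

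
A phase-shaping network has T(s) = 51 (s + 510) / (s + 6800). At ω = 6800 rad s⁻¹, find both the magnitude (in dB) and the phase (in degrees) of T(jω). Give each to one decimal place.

|j6800 + 510| = √(6800² + 510²) = 6819
|j6800 + 6800| = √(6800² + 6800²) = 9617
|T(j6800)| = 51 × 6819 / 9617 = 36.164
20 log₁₀(36.164) = 31.17 dB
∠(j6800 + 510) = arctan(6800/510) = 85.71°
∠(j6800 + 6800) = arctan(6800/6800) = 45.00°
∠T(j6800) = 85.71° − 45.00° = 40.71°

|T| = 31.2 dB, ∠T = 40.7 deg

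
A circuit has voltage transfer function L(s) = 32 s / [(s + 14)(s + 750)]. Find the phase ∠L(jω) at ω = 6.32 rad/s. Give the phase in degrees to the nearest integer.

∠(j6.32) = 90.00°
∠(j6.32 + 14) = arctan(6.32/14) = 24.30°
∠(j6.32 + 750) = arctan(6.32/750) = 0.48°
∠L(j6.32) = 90.00° − (24.30° + 0.48°) = 65.22°

65°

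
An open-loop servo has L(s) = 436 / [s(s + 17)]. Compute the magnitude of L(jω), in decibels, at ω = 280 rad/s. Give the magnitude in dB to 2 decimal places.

|j280 + 17| = √(280² + 17²) = 280.5
|j280| = 280
|L(j280)| = 436 / (280.5 × 280) = 0.005551
20 log₁₀(0.005551) = -45.113 dB

-45.11 dB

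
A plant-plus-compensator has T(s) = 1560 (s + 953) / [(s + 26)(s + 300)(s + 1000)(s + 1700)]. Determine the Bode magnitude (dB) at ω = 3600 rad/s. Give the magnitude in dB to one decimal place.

-150.4 dB

|j3600 + 953| = √(3600² + 953²) = 3724
|j3600 + 26| = √(3600² + 26²) = 3600
|j3600 + 300| = √(3600² + 300²) = 3612
|j3600 + 1000| = √(3600² + 1000²) = 3736
|j3600 + 1700| = √(3600² + 1700²) = 3981
|T(j3600)| = 1560 × 3724 / (3600 × 3612 × 3736 × 3981) = 3.003e-08
20 log₁₀(3.003e-08) = -150.45 dB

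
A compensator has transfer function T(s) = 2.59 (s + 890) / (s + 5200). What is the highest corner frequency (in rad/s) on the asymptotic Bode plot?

5200 rad/s

Break frequencies occur at each pole and zero magnitude: 890 rad/s, 5200 rad/s.
The highest is 5200 rad/s.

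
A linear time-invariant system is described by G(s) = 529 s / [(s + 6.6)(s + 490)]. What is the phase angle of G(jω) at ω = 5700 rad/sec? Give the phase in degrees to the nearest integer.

∠(j5700) = 90.00°
∠(j5700 + 6.6) = arctan(5700/6.6) = 89.93°
∠(j5700 + 490) = arctan(5700/490) = 85.09°
∠G(j5700) = 90.00° − (89.93° + 85.09°) = -85.02°

-85°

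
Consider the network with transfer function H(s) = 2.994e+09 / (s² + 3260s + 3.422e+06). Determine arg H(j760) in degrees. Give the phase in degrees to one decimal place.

-41.1°

∠[(j760)² + 3260(j760) + 3.422e+06] = ∠[2.8444e+06 + j2.4776e+06] = 41.06°
∠H(j760) = −41.06° = -41.06°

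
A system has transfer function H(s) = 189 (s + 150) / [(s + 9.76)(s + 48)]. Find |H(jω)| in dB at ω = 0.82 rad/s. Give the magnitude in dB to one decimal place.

|j0.82 + 150| = √(0.82² + 150²) = 150
|j0.82 + 9.76| = √(0.82² + 9.76²) = 9.794
|j0.82 + 48| = √(0.82² + 48²) = 48.01
|H(j0.82)| = 189 × 150 / (9.794 × 48.01) = 60.295
20 log₁₀(60.295) = 35.61 dB

35.6 dB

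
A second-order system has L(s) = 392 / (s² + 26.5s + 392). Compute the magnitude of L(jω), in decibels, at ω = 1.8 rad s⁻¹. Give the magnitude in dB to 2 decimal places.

0.01 dB

|(j1.8)² + 26.5(j1.8) + 392| = |388.76 + j47.7| = 391.7
|L(j1.8)| = 392 / 391.7 = 1.0008
20 log₁₀(1.0008) = 0.007 dB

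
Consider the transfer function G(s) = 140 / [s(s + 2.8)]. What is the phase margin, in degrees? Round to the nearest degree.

13°

Gain crossover: |G(jω)| = 1 at ω ≈ 11.7 rad/sec.
∠G(j11.7) = −90° − arctan(11.7/2.8) ≈ -166.51°
PM = 180° + (-166.51°) = 13.49°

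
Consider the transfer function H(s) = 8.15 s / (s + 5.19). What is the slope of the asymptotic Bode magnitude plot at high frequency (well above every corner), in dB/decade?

0 dB/decade

With 1 zero and 1 pole, the high-frequency asymptotic slope is 20 × (1 − 1) = 0 dB/decade.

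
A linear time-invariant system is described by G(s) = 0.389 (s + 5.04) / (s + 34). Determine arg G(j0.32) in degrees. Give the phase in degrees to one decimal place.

∠(j0.32 + 5.04) = arctan(0.32/5.04) = 3.63°
∠(j0.32 + 34) = arctan(0.32/34) = 0.54°
∠G(j0.32) = 3.63° − 0.54° = 3.09°

3.1°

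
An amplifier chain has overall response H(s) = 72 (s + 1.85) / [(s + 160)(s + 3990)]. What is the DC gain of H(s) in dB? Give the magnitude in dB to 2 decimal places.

H(0) = 72 × 1.85 / (160 × 3990) = 0.00020865
20 log₁₀(0.00020865) = -73.612 dB

-73.61 dB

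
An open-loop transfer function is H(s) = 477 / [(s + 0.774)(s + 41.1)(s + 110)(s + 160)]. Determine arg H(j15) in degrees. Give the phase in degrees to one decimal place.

-120.2°

∠(j15 + 0.774) = arctan(15/0.774) = 87.05°
∠(j15 + 41.1) = arctan(15/41.1) = 20.05°
∠(j15 + 110) = arctan(15/110) = 7.77°
∠(j15 + 160) = arctan(15/160) = 5.36°
∠H(j15) = − (87.05° + 20.05° + 7.77° + 5.36°) = -120.22°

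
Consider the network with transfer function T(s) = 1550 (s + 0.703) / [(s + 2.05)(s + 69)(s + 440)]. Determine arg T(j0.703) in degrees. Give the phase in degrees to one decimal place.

25.4°

∠(j0.703 + 0.703) = arctan(0.703/0.703) = 45.00°
∠(j0.703 + 2.05) = arctan(0.703/2.05) = 18.93°
∠(j0.703 + 69) = arctan(0.703/69) = 0.58°
∠(j0.703 + 440) = arctan(0.703/440) = 0.09°
∠T(j0.703) = 45.00° − (18.93° + 0.58° + 0.09°) = 25.40°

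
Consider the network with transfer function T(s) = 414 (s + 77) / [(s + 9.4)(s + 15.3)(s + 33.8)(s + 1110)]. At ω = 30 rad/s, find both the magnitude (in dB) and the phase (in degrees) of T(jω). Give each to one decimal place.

|T| = -63.8 dB, ∠T = -157.4 deg

|j30 + 77| = √(30² + 77²) = 82.64
|j30 + 9.4| = √(30² + 9.4²) = 31.44
|j30 + 15.3| = √(30² + 15.3²) = 33.68
|j30 + 33.8| = √(30² + 33.8²) = 45.19
|j30 + 1110| = √(30² + 1110²) = 1110
|T(j30)| = 414 × 82.64 / (31.44 × 33.68 × 45.19 × 1110) = 0.00064393
20 log₁₀(0.00064393) = -63.82 dB
∠(j30 + 77) = arctan(30/77) = 21.29°
∠(j30 + 9.4) = arctan(30/9.4) = 72.60°
∠(j30 + 15.3) = arctan(30/15.3) = 62.98°
∠(j30 + 33.8) = arctan(30/33.8) = 41.59°
∠(j30 + 1110) = arctan(30/1110) = 1.55°
∠T(j30) = 21.29° − (72.60° + 62.98° + 41.59° + 1.55°) = -157.43°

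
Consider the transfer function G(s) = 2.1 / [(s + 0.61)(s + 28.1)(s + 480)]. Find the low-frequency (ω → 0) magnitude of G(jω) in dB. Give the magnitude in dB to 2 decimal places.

G(0) = 2.1 / (0.61 × 28.1 × 480) = 0.00025524
20 log₁₀(0.00025524) = -71.861 dB

-71.86 dB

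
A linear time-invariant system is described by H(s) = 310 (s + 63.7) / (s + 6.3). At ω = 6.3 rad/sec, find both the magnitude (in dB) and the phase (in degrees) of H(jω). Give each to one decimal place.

|j6.3 + 63.7| = √(6.3² + 63.7²) = 64.01
|j6.3 + 6.3| = √(6.3² + 6.3²) = 8.91
|H(j6.3)| = 310 × 64.01 / 8.91 = 2227.2
20 log₁₀(2227.2) = 66.96 dB
∠(j6.3 + 63.7) = arctan(6.3/63.7) = 5.65°
∠(j6.3 + 6.3) = arctan(6.3/6.3) = 45.00°
∠H(j6.3) = 5.65° − 45.00° = -39.35°

|H| = 67.0 dB, ∠H = -39.4 deg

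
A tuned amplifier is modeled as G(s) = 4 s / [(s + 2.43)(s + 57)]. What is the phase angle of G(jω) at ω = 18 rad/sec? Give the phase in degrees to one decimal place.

-9.8 deg

∠(j18) = 90.00°
∠(j18 + 2.43) = arctan(18/2.43) = 82.31°
∠(j18 + 57) = arctan(18/57) = 17.53°
∠G(j18) = 90.00° − (82.31° + 17.53°) = -9.84°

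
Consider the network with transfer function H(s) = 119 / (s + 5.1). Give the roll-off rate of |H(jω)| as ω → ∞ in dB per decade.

With 0 zeros and 1 pole, the high-frequency asymptotic slope is 20 × (0 − 1) = -20 dB/decade.

-20 dB/decade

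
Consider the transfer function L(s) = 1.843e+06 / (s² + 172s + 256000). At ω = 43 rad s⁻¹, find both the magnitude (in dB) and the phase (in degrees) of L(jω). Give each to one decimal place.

|(j43)² + 172(j43) + 256000| = |2.5415e+05 + j7396| = 2.543e+05
|L(j43)| = 1.843e+06 / 2.543e+05 = 7.2485
20 log₁₀(7.2485) = 17.20 dB
∠[(j43)² + 172(j43) + 256000] = ∠[2.5415e+05 + j7396] = 1.67°
∠L(j43) = −1.67° = -1.67°

|L| = 17.2 dB, ∠L = -1.7°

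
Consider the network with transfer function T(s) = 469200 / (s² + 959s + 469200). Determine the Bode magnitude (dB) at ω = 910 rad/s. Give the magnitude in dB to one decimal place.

-6.1 dB

|(j910)² + 959(j910) + 469200| = |-3.589e+05 + j8.7269e+05| = 9.436e+05
|T(j910)| = 469200 / 9.436e+05 = 0.49724
20 log₁₀(0.49724) = -6.07 dB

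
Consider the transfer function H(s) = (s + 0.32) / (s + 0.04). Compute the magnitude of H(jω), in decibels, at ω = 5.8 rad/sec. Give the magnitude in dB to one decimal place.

0.0 dB

|j5.8 + 0.32| = √(5.8² + 0.32²) = 5.809
|j5.8 + 0.04| = √(5.8² + 0.04²) = 5.8
|H(j5.8)| = 1 × 5.809 / 5.8 = 1.0015
20 log₁₀(1.0015) = 0.01 dB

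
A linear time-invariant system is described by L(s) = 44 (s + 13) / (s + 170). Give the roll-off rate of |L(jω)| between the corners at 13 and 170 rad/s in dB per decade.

20 dB/decade

In this band the factors already past their corner are: zero at 13; net slope = 20 dB/decade.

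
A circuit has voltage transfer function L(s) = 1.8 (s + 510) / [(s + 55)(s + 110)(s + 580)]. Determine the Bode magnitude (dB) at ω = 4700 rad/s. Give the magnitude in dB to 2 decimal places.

-141.80 dB

|j4700 + 510| = √(4700² + 510²) = 4728
|j4700 + 55| = √(4700² + 55²) = 4700
|j4700 + 110| = √(4700² + 110²) = 4701
|j4700 + 580| = √(4700² + 580²) = 4736
|L(j4700)| = 1.8 × 4728 / (4700 × 4701 × 4736) = 8.1318e-08
20 log₁₀(8.1318e-08) = -141.796 dB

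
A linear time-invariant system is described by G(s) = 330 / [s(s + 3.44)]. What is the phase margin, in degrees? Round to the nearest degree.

Gain crossover: |G(jω)| = 1 at ω ≈ 18 rad/s.
∠G(j18) = −90° − arctan(18/3.44) ≈ -169.18°
PM = 180° + (-169.18°) = 10.82°

11°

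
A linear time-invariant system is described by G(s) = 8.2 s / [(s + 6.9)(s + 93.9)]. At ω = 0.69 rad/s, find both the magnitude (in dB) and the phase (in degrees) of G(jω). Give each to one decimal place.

|j0.69| = 0.69
|j0.69 + 6.9| = √(0.69² + 6.9²) = 6.934
|j0.69 + 93.9| = √(0.69² + 93.9²) = 93.9
|G(j0.69)| = 8.2 × 0.69 / (6.934 × 93.9) = 0.0086891
20 log₁₀(0.0086891) = -41.22 dB
∠(j0.69) = 90.00°
∠(j0.69 + 6.9) = arctan(0.69/6.9) = 5.71°
∠(j0.69 + 93.9) = arctan(0.69/93.9) = 0.42°
∠G(j0.69) = 90.00° − (5.71° + 0.42°) = 83.87°

|G| = -41.2 dB, ∠G = 83.9°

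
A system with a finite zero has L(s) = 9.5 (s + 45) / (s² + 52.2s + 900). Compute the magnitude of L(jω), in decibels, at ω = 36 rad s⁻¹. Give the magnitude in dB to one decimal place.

|j36 + 45| = √(36² + 45²) = 57.63
|(j36)² + 52.2(j36) + 900| = |-396 + j1879.2| = 1920
|L(j36)| = 9.5 × 57.63 / 1920 = 0.28507
20 log₁₀(0.28507) = -10.90 dB

-10.9 dB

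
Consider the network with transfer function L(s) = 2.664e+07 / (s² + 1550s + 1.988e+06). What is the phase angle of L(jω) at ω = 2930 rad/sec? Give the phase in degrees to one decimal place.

∠[(j2930)² + 1550(j2930) + 1.988e+06] = ∠[-6.5969e+06 + j4.5415e+06] = 145.46°
∠L(j2930) = −145.46° = -145.46°

-145.5°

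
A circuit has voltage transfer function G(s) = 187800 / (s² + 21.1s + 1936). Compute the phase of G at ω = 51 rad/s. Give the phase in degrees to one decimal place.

∠[(j51)² + 21.1(j51) + 1936] = ∠[-665 + j1076.1] = 121.71°
∠G(j51) = −121.71° = -121.71°

-121.7°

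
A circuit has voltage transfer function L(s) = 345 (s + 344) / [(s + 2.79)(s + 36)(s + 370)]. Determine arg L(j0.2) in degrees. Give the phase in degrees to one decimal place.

-4.4°

∠(j0.2 + 344) = arctan(0.2/344) = 0.03°
∠(j0.2 + 2.79) = arctan(0.2/2.79) = 4.10°
∠(j0.2 + 36) = arctan(0.2/36) = 0.32°
∠(j0.2 + 370) = arctan(0.2/370) = 0.03°
∠L(j0.2) = 0.03° − (4.10° + 0.32° + 0.03°) = -4.42°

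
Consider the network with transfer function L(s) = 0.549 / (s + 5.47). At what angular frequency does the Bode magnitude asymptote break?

5.47 rad/s

The single real pole at s = −5.47 gives a corner at ω = 5.47 rad/s.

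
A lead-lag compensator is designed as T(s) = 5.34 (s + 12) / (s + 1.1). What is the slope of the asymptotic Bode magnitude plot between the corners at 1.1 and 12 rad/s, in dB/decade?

-20 dB/decade

In this band the factors already past their corner are: pole at 1.1; net slope = -20 dB/decade.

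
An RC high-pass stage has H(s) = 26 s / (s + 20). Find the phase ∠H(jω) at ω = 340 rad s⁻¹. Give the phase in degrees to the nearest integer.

3°

∠(j340) = 90.00°
∠(j340 + 20) = arctan(340/20) = 86.63°
∠H(j340) = 90.00° − 86.63° = 3.37°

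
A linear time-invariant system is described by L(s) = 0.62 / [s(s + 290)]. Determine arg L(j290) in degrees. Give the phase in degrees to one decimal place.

∠(j290 + 290) = arctan(290/290) = 45.00°
∠(j290) = 90.00°
∠L(j290) = − (45.00° + 90.00°) = -135.00°

-135.0°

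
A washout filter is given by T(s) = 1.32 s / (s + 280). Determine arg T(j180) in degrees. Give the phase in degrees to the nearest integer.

57 deg

∠(j180) = 90.00°
∠(j180 + 280) = arctan(180/280) = 32.74°
∠T(j180) = 90.00° − 32.74° = 57.26°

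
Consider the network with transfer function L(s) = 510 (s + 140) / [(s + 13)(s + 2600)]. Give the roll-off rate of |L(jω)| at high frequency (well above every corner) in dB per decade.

-20 dB/decade

With 1 zero and 2 poles, the high-frequency asymptotic slope is 20 × (1 − 2) = -20 dB/decade.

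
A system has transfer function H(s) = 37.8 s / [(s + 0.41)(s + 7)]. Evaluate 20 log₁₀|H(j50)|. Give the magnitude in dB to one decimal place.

|j50| = 50
|j50 + 0.41| = √(50² + 0.41²) = 50
|j50 + 7| = √(50² + 7²) = 50.49
|H(j50)| = 37.8 × 50 / (50 × 50.49) = 0.74867
20 log₁₀(0.74867) = -2.51 dB

-2.5 dB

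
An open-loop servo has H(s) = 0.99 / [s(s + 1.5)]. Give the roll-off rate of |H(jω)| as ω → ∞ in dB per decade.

With 0 zeros and 2 poles, the high-frequency asymptotic slope is 20 × (0 − 2) = -40 dB/decade.

-40 dB/decade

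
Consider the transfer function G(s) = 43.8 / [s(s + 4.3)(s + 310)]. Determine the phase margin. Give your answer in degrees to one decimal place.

89.6°

Gain crossover: |G(jω)| = 1 at ω ≈ 0.0329 rad s⁻¹.
∠G(j0.0329) = −90° − arctan(0.0329/4.3) − arctan(0.0329/310) ≈ -90.44°
PM = 180° + (-90.44°) = 89.56°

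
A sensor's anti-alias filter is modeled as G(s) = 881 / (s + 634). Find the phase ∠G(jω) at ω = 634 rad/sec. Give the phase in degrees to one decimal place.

-45.0°

∠(j634 + 634) = arctan(634/634) = 45.00°
∠G(j634) = −45.00° = -45.00°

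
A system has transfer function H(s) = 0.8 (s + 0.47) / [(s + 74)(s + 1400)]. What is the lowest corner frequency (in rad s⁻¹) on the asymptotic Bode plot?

Break frequencies occur at each pole and zero magnitude: 0.47 rad s⁻¹, 74 rad s⁻¹, 1400 rad s⁻¹.
The lowest is 0.47 rad s⁻¹.

0.47 rad s⁻¹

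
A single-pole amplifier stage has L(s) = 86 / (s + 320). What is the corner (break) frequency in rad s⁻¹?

The single real pole at s = −320 gives a corner at ω = 320 rad s⁻¹.

320 rad s⁻¹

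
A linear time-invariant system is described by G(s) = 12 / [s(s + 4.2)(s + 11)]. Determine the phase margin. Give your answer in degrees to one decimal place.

Gain crossover: |G(jω)| = 1 at ω ≈ 0.259 rad/s.
∠G(j0.259) = −90° − arctan(0.259/4.2) − arctan(0.259/11) ≈ -94.88°
PM = 180° + (-94.88°) = 85.12°

85.1°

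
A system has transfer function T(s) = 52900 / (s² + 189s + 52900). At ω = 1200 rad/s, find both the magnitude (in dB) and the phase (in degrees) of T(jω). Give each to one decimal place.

|T| = -28.5 dB, ∠T = -170.7°

|(j1200)² + 189(j1200) + 52900| = |-1.3871e+06 + j2.268e+05| = 1.406e+06
|T(j1200)| = 52900 / 1.406e+06 = 0.037637
20 log₁₀(0.037637) = -28.49 dB
∠[(j1200)² + 189(j1200) + 52900] = ∠[-1.3871e+06 + j2.268e+05] = 170.71°
∠T(j1200) = −170.71° = -170.71°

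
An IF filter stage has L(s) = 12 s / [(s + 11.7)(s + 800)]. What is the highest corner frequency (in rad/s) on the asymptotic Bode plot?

Break frequencies occur at each pole and zero magnitude: 11.7 rad/s, 800 rad/s.
The highest is 800 rad/s.

800 rad/s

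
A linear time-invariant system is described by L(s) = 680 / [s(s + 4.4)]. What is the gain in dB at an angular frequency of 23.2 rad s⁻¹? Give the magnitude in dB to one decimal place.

|j23.2 + 4.4| = √(23.2² + 4.4²) = 23.61
|j23.2| = 23.2
|L(j23.2)| = 680 / (23.61 × 23.2) = 1.2413
20 log₁₀(1.2413) = 1.88 dB

1.9 dB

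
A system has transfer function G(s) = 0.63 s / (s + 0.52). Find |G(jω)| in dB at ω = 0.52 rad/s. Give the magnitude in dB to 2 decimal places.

-7.02 dB

|j0.52| = 0.52
|j0.52 + 0.52| = √(0.52² + 0.52²) = 0.7354
|G(j0.52)| = 0.63 × 0.52 / 0.7354 = 0.44548
20 log₁₀(0.44548) = -7.023 dB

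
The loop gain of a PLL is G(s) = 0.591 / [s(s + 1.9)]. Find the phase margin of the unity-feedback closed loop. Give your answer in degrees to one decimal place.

80.8°

Gain crossover: |G(jω)| = 1 at ω ≈ 0.307 rad/s.
∠G(j0.307) = −90° − arctan(0.307/1.9) ≈ -99.18°
PM = 180° + (-99.18°) = 80.82°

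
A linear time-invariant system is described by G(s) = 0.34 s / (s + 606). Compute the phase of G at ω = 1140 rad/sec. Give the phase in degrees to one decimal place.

28.0°

∠(j1140) = 90.00°
∠(j1140 + 606) = arctan(1140/606) = 62.01°
∠G(j1140) = 90.00° − 62.01° = 27.99°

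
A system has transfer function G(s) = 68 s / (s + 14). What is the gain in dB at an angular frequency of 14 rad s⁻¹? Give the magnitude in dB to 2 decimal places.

33.64 dB

|j14| = 14
|j14 + 14| = √(14² + 14²) = 19.8
|G(j14)| = 68 × 14 / 19.8 = 48.083
20 log₁₀(48.083) = 33.640 dB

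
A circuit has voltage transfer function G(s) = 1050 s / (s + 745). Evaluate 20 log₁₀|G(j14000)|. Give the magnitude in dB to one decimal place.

|j14000| = 1.4e+04
|j14000 + 745| = √(14000² + 745²) = 1.402e+04
|G(j14000)| = 1050 × 1.4e+04 / 1.402e+04 = 1048.5
20 log₁₀(1048.5) = 60.41 dB

60.4 dB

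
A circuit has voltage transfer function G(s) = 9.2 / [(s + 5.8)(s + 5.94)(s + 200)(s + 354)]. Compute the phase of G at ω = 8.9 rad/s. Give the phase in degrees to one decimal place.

-117.2 deg

∠(j8.9 + 5.8) = arctan(8.9/5.8) = 56.91°
∠(j8.9 + 5.94) = arctan(8.9/5.94) = 56.28°
∠(j8.9 + 200) = arctan(8.9/200) = 2.55°
∠(j8.9 + 354) = arctan(8.9/354) = 1.44°
∠G(j8.9) = − (56.91° + 56.28° + 2.55° + 1.44°) = -117.18°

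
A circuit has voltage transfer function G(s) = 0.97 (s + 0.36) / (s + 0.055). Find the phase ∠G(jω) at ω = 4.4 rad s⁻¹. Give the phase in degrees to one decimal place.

-4.0°

∠(j4.4 + 0.36) = arctan(4.4/0.36) = 85.32°
∠(j4.4 + 0.055) = arctan(4.4/0.055) = 89.28°
∠G(j4.4) = 85.32° − 89.28° = -3.96°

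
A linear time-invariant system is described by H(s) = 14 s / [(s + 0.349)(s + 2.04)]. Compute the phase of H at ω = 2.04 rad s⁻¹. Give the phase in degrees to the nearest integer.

-35°

∠(j2.04) = 90.00°
∠(j2.04 + 0.349) = arctan(2.04/0.349) = 80.29°
∠(j2.04 + 2.04) = arctan(2.04/2.04) = 45.00°
∠H(j2.04) = 90.00° − (80.29° + 45.00°) = -35.29°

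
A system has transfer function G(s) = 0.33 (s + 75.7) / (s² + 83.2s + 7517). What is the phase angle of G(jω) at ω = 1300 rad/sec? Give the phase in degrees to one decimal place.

-89.7 deg

∠(j1300 + 75.7) = arctan(1300/75.7) = 86.67°
∠[(j1300)² + 83.2(j1300) + 7517] = ∠[-1.6825e+06 + j1.0816e+05] = 176.32°
∠G(j1300) = 86.67° − 176.32° = -89.65°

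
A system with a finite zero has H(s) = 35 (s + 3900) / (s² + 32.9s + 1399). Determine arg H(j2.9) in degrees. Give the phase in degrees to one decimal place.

-3.9 deg

∠(j2.9 + 3900) = arctan(2.9/3900) = 0.04°
∠[(j2.9)² + 32.9(j2.9) + 1399] = ∠[1390.6 + j95.41] = 3.92°
∠H(j2.9) = 0.04° − 3.92° = -3.88°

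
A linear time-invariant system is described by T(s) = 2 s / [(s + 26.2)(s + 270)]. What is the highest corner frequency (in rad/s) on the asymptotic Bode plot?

Break frequencies occur at each pole and zero magnitude: 26.2 rad/s, 270 rad/s.
The highest is 270 rad/s.

270 rad/s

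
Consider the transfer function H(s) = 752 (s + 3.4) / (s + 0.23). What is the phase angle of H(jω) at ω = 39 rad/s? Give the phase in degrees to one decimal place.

∠(j39 + 3.4) = arctan(39/3.4) = 85.02°
∠(j39 + 0.23) = arctan(39/0.23) = 89.66°
∠H(j39) = 85.02° − 89.66° = -4.64°

-4.6 deg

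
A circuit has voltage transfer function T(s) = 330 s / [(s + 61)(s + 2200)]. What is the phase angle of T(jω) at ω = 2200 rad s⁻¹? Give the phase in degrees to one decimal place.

-43.4°

∠(j2200) = 90.00°
∠(j2200 + 61) = arctan(2200/61) = 88.41°
∠(j2200 + 2200) = arctan(2200/2200) = 45.00°
∠T(j2200) = 90.00° − (88.41° + 45.00°) = -43.41°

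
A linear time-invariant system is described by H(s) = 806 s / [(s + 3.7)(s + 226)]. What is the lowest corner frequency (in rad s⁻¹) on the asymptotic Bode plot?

Break frequencies occur at each pole and zero magnitude: 3.7 rad s⁻¹, 226 rad s⁻¹.
The lowest is 3.7 rad s⁻¹.

3.7 rad s⁻¹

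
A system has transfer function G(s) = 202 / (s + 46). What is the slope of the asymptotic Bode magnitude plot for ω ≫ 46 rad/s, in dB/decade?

With 0 zeros and 1 pole, the high-frequency asymptotic slope is 20 × (0 − 1) = -20 dB/decade.

-20 dB/decade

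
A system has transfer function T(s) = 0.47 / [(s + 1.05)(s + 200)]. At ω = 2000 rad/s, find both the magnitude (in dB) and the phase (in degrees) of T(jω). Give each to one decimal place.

|T| = -138.6 dB, ∠T = -174.3°

|j2000 + 1.05| = √(2000² + 1.05²) = 2000
|j2000 + 200| = √(2000² + 200²) = 2010
|T(j2000)| = 0.47 / (2000 × 2010) = 1.1692e-07
20 log₁₀(1.1692e-07) = -138.64 dB
∠(j2000 + 1.05) = arctan(2000/1.05) = 89.97°
∠(j2000 + 200) = arctan(2000/200) = 84.29°
∠T(j2000) = − (89.97° + 84.29°) = -174.26°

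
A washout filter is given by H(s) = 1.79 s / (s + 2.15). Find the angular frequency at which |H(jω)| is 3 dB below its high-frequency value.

For a single-pole high-pass, the −3 dB point is at the pole: ω = 2.15 rad s⁻¹.

2.15 rad s⁻¹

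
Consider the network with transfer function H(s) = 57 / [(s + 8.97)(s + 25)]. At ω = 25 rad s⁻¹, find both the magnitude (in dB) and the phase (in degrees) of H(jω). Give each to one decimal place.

|j25 + 8.97| = √(25² + 8.97²) = 26.56
|j25 + 25| = √(25² + 25²) = 35.36
|H(j25)| = 57 / (26.56 × 35.36) = 0.060699
20 log₁₀(0.060699) = -24.34 dB
∠(j25 + 8.97) = arctan(25/8.97) = 70.26°
∠(j25 + 25) = arctan(25/25) = 45.00°
∠H(j25) = − (70.26° + 45.00°) = -115.26°

|H| = -24.3 dB, ∠H = -115.3°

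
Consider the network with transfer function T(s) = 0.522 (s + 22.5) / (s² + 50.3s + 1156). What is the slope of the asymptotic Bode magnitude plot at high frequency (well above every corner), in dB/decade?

With 1 zero and 2 poles, the high-frequency asymptotic slope is 20 × (1 − 2) = -20 dB/decade.

-20 dB/decade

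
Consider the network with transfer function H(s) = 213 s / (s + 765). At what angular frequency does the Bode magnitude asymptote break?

The single real pole at s = −765 gives a corner at ω = 765 rad/s.

765 rad/s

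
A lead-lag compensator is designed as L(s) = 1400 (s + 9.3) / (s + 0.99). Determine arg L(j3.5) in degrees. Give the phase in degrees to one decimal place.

∠(j3.5 + 9.3) = arctan(3.5/9.3) = 20.62°
∠(j3.5 + 0.99) = arctan(3.5/0.99) = 74.21°
∠L(j3.5) = 20.62° − 74.21° = -53.58°

-53.6°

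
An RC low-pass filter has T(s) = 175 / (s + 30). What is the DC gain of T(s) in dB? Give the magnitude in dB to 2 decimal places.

T(0) = 175 / 30 = 5.8333
20 log₁₀(5.8333) = 15.318 dB

15.32 dB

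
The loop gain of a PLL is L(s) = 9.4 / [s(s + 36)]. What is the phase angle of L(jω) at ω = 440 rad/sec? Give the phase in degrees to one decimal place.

∠(j440 + 36) = arctan(440/36) = 85.32°
∠(j440) = 90.00°
∠L(j440) = − (85.32° + 90.00°) = -175.32°

-175.3°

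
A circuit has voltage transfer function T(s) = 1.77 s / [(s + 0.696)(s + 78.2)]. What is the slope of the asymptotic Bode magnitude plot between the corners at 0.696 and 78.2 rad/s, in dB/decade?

0 dB/decade

In this band the factors already past their corner are: 1 differentiator zero, pole at 0.696; net slope = 0 dB/decade.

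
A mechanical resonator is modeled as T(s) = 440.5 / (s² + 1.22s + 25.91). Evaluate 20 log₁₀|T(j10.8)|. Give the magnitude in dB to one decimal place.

13.6 dB

|(j10.8)² + 1.22(j10.8) + 25.91| = |-90.73 + j13.176| = 91.68
|T(j10.8)| = 440.5 / 91.68 = 4.8047
20 log₁₀(4.8047) = 13.63 dB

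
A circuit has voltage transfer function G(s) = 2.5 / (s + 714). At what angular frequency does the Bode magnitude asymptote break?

The single real pole at s = −714 gives a corner at ω = 714 rad/sec.

714 rad/sec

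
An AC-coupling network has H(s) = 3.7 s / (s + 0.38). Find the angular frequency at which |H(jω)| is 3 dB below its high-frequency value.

0.38 rad/s

For a single-pole high-pass, the −3 dB point is at the pole: ω = 0.38 rad/s.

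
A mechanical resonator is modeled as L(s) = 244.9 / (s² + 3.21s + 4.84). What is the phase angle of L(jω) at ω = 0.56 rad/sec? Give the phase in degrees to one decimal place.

-21.7°

∠[(j0.56)² + 3.21(j0.56) + 4.84] = ∠[4.5264 + j1.7976] = 21.66°
∠L(j0.56) = −21.66° = -21.66°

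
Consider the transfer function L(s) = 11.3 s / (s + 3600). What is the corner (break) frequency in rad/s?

3600 rad/s

The single real pole at s = −3600 gives a corner at ω = 3600 rad/s.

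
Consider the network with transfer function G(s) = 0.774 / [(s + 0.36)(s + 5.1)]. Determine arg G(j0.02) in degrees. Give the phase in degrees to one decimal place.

∠(j0.02 + 0.36) = arctan(0.02/0.36) = 3.18°
∠(j0.02 + 5.1) = arctan(0.02/5.1) = 0.22°
∠G(j0.02) = − (3.18° + 0.22°) = -3.40°

-3.4°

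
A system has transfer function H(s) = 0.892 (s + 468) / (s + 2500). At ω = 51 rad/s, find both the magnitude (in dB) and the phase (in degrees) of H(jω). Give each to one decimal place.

|H| = -15.5 dB, ∠H = 5.1 deg

|j51 + 468| = √(51² + 468²) = 470.8
|j51 + 2500| = √(51² + 2500²) = 2501
|H(j51)| = 0.892 × 470.8 / 2501 = 0.16794
20 log₁₀(0.16794) = -15.50 dB
∠(j51 + 468) = arctan(51/468) = 6.22°
∠(j51 + 2500) = arctan(51/2500) = 1.17°
∠H(j51) = 6.22° − 1.17° = 5.05°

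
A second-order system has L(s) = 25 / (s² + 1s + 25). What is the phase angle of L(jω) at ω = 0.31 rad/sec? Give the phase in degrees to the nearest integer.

∠[(j0.31)² + 1(j0.31) + 25] = ∠[24.904 + j0.31] = 0.71°
∠L(j0.31) = −0.71° = -0.71°

-1 deg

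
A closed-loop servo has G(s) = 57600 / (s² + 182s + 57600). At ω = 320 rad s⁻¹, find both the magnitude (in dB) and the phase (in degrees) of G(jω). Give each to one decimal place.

|G| = -2.1 dB, ∠G = -127.6 deg

|(j320)² + 182(j320) + 57600| = |-44800 + j58240| = 7.348e+04
|G(j320)| = 57600 / 7.348e+04 = 0.78391
20 log₁₀(0.78391) = -2.11 dB
∠[(j320)² + 182(j320) + 57600] = ∠[-44800 + j58240] = 127.57°
∠G(j320) = −127.57° = -127.57°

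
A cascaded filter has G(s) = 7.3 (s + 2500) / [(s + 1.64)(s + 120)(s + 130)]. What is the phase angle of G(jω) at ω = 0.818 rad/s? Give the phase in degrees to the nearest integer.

-27°

∠(j0.818 + 2500) = arctan(0.818/2500) = 0.02°
∠(j0.818 + 1.64) = arctan(0.818/1.64) = 26.51°
∠(j0.818 + 120) = arctan(0.818/120) = 0.39°
∠(j0.818 + 130) = arctan(0.818/130) = 0.36°
∠G(j0.818) = 0.02° − (26.51° + 0.39° + 0.36°) = -27.24°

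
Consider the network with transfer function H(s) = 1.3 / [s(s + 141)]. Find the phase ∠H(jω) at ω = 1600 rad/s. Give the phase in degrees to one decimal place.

∠(j1600 + 141) = arctan(1600/141) = 84.96°
∠(j1600) = 90.00°
∠H(j1600) = − (84.96° + 90.00°) = -174.96°

-175.0°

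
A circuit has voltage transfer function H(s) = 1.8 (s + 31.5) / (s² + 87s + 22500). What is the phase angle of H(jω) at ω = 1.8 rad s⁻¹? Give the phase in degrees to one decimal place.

2.9°

∠(j1.8 + 31.5) = arctan(1.8/31.5) = 3.27°
∠[(j1.8)² + 87(j1.8) + 22500] = ∠[22497 + j156.6] = 0.40°
∠H(j1.8) = 3.27° − 0.40° = 2.87°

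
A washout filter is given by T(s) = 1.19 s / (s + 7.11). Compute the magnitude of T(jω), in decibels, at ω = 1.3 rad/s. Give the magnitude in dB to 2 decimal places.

|j1.3| = 1.3
|j1.3 + 7.11| = √(1.3² + 7.11²) = 7.228
|T(j1.3)| = 1.19 × 1.3 / 7.228 = 0.21403
20 log₁₀(0.21403) = -13.390 dB

-13.39 dB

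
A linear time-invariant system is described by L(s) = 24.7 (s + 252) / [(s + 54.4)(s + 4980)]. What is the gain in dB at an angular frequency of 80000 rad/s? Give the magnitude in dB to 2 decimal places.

-70.22 dB

|j80000 + 252| = √(80000² + 252²) = 8e+04
|j80000 + 54.4| = √(80000² + 54.4²) = 8e+04
|j80000 + 4980| = √(80000² + 4980²) = 8.015e+04
|L(j80000)| = 24.7 × 8e+04 / (8e+04 × 8.015e+04) = 0.00030815
20 log₁₀(0.00030815) = -70.225 dB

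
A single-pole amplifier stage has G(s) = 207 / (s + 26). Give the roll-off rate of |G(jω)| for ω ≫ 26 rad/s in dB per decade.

-20 dB/decade

With 0 zeros and 1 pole, the high-frequency asymptotic slope is 20 × (0 − 1) = -20 dB/decade.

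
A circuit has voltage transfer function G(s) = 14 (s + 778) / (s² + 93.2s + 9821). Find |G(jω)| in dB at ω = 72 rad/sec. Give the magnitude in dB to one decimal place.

|j72 + 778| = √(72² + 778²) = 781.3
|(j72)² + 93.2(j72) + 9821| = |4637 + j6710.4| = 8157
|G(j72)| = 14 × 781.3 / 8157 = 1.3411
20 log₁₀(1.3411) = 2.55 dB

2.5 dB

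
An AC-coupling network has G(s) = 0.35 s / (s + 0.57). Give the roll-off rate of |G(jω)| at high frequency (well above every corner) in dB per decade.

0 dB/decade

With 1 zero and 1 pole, the high-frequency asymptotic slope is 20 × (1 − 1) = 0 dB/decade.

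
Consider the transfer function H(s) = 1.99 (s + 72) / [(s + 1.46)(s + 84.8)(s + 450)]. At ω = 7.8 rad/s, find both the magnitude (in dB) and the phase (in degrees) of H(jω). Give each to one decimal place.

|H| = -66.5 dB, ∠H = -79.5 deg

|j7.8 + 72| = √(7.8² + 72²) = 72.42
|j7.8 + 1.46| = √(7.8² + 1.46²) = 7.935
|j7.8 + 84.8| = √(7.8² + 84.8²) = 85.16
|j7.8 + 450| = √(7.8² + 450²) = 450.1
|H(j7.8)| = 1.99 × 72.42 / (7.935 × 85.16 × 450.1) = 0.00047385
20 log₁₀(0.00047385) = -66.49 dB
∠(j7.8 + 72) = arctan(7.8/72) = 6.18°
∠(j7.8 + 1.46) = arctan(7.8/1.46) = 79.40°
∠(j7.8 + 84.8) = arctan(7.8/84.8) = 5.26°
∠(j7.8 + 450) = arctan(7.8/450) = 0.99°
∠H(j7.8) = 6.18° − (79.40° + 5.26° + 0.99°) = -79.46°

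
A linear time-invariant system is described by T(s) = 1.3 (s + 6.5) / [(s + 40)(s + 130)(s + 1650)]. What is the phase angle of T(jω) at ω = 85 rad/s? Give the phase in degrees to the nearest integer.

-15 deg

∠(j85 + 6.5) = arctan(85/6.5) = 85.63°
∠(j85 + 40) = arctan(85/40) = 64.80°
∠(j85 + 130) = arctan(85/130) = 33.18°
∠(j85 + 1650) = arctan(85/1650) = 2.95°
∠T(j85) = 85.63° − (64.80° + 33.18° + 2.95°) = -15.30°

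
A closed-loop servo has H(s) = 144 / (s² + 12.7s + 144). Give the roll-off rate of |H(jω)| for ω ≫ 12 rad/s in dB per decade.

-40 dB/decade

With 0 zeros and 2 poles, the high-frequency asymptotic slope is 20 × (0 − 2) = -40 dB/decade.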